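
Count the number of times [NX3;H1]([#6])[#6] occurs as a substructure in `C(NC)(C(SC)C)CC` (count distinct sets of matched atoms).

1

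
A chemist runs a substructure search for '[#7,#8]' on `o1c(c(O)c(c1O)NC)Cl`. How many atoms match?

4

Check the 10 heavy atoms by environment: 1× o (aromatic) → match; 4× c (aromatic) → no; 1× Cl → no; 1× N → match; 1× C → no; 2× O → match.
Summing the matching environments: 1 + 1 + 2 = 4 matching atoms.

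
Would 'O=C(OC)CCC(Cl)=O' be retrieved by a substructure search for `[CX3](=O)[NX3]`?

No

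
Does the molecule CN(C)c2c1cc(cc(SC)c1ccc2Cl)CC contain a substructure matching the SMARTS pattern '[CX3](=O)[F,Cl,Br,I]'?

No

The pattern [CX3](=O)[F,Cl,Br,I] describes a carbonyl carbon bonded to a halogen — an acyl halide.
The closest candidate here is a chloro substituent, but the Cl is not on a carbonyl carbon. No other fragment satisfies the full query, so there is no match.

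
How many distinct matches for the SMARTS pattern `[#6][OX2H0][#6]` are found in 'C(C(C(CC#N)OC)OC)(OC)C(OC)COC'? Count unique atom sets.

5

[#6][OX2H0][#6] is the SMARTS for an ether: an aliphatic oxygen bridging two carbons with no H on the oxygen.
The molecule carries 5 separate instances of a methoxy ether (-OCH3) meeting every constraint; each maps to a distinct set of atoms, giving 5 matches.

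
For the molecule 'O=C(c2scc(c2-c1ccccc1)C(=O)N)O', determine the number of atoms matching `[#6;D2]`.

6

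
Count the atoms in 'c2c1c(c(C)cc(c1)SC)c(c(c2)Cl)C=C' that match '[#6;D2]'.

5

The query [#6;D2] means: any carbon bonded to exactly two heavy atoms.
Check the 16 heavy atoms by environment: 6× c (aromatic, D3) → no; 4× c (aromatic, D2) → match; 1× C (D2) → match; 3× C (D1) → no; 1× Cl (D1) → no; 1× S (D2) → no.
Summing the matching environments: 4 + 1 = 5 matching atoms.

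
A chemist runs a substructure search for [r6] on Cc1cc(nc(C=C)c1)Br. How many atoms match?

6

The query [r6] means: r6 matches atoms in a six-membered ring.
Check the 10 heavy atoms by environment: 1× n (aromatic, in 6-ring) → match; 5× c (aromatic, in 6-ring) → match; 1× Br (acyclic) → no; 3× C (acyclic) → no.
Summing the matching environments: 1 + 5 = 6 matching atoms.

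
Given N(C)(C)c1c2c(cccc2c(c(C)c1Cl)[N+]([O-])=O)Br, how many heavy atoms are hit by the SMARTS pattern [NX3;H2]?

0

The query [NX3;H2] means: aliphatic N with 3 total connections, two of them H — an -NH2 nitrogen (amine or amide).
Check the 19 heavy atoms by environment: 7× c (aromatic, H0, X3) → no; 3× c (aromatic, H1, X3) → no; 1× Br (H0, X1) → no; 3× C (H3, X4) → no; 1× Cl (H0, X1) → no; 1× N (charge +1, H0, X3) → no; 1× O (charge -1, H0, X1) → no; 1× O (H0, X1) → no; 1× N (H0, X3) → no.
No environment satisfies the query, so 0 matching atoms.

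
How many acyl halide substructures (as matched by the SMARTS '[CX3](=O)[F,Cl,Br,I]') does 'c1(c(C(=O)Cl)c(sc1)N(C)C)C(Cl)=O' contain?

2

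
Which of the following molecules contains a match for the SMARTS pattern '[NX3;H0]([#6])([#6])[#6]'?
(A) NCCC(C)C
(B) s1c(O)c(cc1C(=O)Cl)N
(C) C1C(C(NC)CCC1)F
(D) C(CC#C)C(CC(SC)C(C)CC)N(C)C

D

[NX3;H0]([#6])([#6])[#6] describes a trivalent nitrogen with no H, bonded to three carbons (a tertiary amine).
(A) has a primary amino group (-NH2) but the nitrogen has H2, not H0 with three carbons.
(B) has a primary amino group (-NH2) but the nitrogen has H2, not H0 with three carbons.
(C) has an N-methylamino group (-NHCH3) but the nitrogen still has one H (H1), not H0.
(D) contains a dimethylamino group (-N(CH3)2), which satisfies every atom and bond constraint.
So the answer is (D).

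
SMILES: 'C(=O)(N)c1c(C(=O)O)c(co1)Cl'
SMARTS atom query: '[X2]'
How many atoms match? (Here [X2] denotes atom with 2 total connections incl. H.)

Check the 12 heavy atoms by environment: 1× o (aromatic, X2) → match; 4× c (aromatic, X3) → no; 2× C (X3) → no; 2× O (X1) → no; 1× O (X2) → match; 1× N (X3) → no; 1× Cl (X1) → no.
Summing the matching environments: 1 + 1 = 2 matching atoms.

2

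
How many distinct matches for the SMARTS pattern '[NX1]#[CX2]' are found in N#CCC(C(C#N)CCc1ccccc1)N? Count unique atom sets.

2

[NX1]#[CX2] is the SMARTS for a nitrile: a nitrogen triple-bonded to a two-connected carbon.
The molecule carries 2 separate instances of a nitrile (-C#N) meeting every constraint; each maps to a distinct set of atoms, giving 2 matches.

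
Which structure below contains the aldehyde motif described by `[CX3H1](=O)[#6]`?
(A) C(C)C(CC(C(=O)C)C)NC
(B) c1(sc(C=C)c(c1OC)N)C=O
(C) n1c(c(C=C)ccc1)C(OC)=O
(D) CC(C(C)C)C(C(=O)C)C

B

[CX3H1](=O)[#6] describes an sp2 carbon with one H, double-bonded to O and single-bonded to carbon (an aldehyde).
(A) has an acetyl/ketone group (-C(=O)CH3) but the carbonyl carbon has H0 (two carbon neighbours), not H1.
(B) contains an aldehyde (-CHO), which satisfies every atom and bond constraint.
(C) has a methyl-ester group (-C(=O)OCH3) but the carbonyl carbon has H0, not H1.
(D) has an acetyl/ketone group (-C(=O)CH3) but the carbonyl carbon has H0 (two carbon neighbours), not H1.
So the answer is (B).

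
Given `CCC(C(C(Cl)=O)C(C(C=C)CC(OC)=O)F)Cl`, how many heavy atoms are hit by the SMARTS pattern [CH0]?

Check the 18 heavy atoms by environment: 3× C (H2) → no; 5× C (H1) → no; 2× C (H3) → no; 2× Cl (H0) → no; 2× C (H0) → match; 3× O (H0) → no; 1× F (H0) → no.
That gives 2 matching atoms.

2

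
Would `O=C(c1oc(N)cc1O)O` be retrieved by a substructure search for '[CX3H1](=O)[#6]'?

No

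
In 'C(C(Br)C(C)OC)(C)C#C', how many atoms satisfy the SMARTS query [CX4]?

The query [CX4] means: C with X4: aliphatic carbon with exactly 4 total connections (bonds + H).
Check the 10 heavy atoms by environment: 6× C (X4) → match; 2× C (X2) → no; 1× O (X2) → no; 1× Br (X1) → no.
That gives 6 matching atoms.

6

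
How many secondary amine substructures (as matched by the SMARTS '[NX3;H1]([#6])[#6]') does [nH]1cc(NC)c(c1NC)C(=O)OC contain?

2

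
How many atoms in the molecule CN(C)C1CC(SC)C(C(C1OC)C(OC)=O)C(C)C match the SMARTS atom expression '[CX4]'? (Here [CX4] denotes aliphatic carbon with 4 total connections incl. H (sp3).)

14

Check the 20 heavy atoms by environment: 14× C (X4) → match; 1× C (X3) → no; 1× O (X1) → no; 2× O (X2) → no; 1× S (X2) → no; 1× N (X3) → no.
That gives 14 matching atoms.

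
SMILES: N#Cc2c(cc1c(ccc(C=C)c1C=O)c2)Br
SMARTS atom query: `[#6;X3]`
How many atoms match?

13

The query [#6;X3] means: any carbon (aromatic or not) with three total connections.
Check the 17 heavy atoms by environment: 10× c (aromatic, X3) → match; 3× C (X3) → match; 1× O (X1) → no; 1× Br (X1) → no; 1× C (X2) → no; 1× N (X1) → no.
Summing the matching environments: 10 + 3 = 13 matching atoms.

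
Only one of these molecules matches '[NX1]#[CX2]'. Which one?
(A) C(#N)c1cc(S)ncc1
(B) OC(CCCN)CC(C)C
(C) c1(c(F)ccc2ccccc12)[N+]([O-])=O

[NX1]#[CX2] describes a nitrogen triple-bonded to a two-connected carbon (a nitrile).
(A) contains a nitrile (-C#N), which satisfies every atom and bond constraint.
(B) has a primary amino group (-NH2) but the nitrogen is NX3 (three connections), not NX1 triple-bonded.
(C) has a nitro group (-[N+](=O)[O-]) but there is no C#N triple bond.
So the answer is (A).

A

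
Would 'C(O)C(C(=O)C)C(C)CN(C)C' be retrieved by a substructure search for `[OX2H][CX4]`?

Yes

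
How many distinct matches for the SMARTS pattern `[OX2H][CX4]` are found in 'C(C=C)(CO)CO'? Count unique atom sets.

[OX2H][CX4] is the SMARTS for an aliphatic alcohol: a hydroxyl oxygen bound to an sp3 (X4) carbon.
The molecule carries 2 separate instances of a hydroxyl group (-OH) meeting every constraint; each maps to a distinct set of atoms, giving 2 matches.

2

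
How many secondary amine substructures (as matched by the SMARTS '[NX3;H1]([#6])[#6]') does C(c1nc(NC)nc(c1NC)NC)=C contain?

3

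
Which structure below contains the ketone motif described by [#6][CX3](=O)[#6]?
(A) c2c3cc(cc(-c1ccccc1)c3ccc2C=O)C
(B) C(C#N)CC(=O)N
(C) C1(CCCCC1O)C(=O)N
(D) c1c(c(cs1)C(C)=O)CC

[#6][CX3](=O)[#6] describes a carbonyl carbon (no H) flanked by two carbons (a ketone).
(A) has an aldehyde (-CHO) but the carbonyl carbon has H1, so it is not flanked by two carbons.
(B) has a primary amide (-C(=O)NH2) but one neighbour of the carbonyl carbon is N, not C.
(C) has a primary amide (-C(=O)NH2) but one neighbour of the carbonyl carbon is N, not C.
(D) contains an acetyl/ketone group (-C(=O)CH3), which satisfies every atom and bond constraint.
So the answer is (D).

D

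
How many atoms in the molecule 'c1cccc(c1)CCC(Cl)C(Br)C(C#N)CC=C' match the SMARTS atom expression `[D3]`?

4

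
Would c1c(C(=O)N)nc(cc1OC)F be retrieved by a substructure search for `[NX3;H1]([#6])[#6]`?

No

The pattern [NX3;H1]([#6])[#6] describes a trivalent nitrogen with one H, bonded to two carbons — a secondary amine.
The closest candidate here is a primary amide (-C(=O)NH2), but the -C(=O)NH2 nitrogen has H2, not H1. No other fragment satisfies the full query, so there is no match.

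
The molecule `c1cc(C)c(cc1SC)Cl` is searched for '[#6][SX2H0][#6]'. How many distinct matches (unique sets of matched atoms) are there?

1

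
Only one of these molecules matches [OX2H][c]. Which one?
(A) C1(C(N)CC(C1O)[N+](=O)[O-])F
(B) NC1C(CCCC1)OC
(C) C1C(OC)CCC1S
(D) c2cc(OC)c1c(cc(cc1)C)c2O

D

[OX2H][c] describes a hydroxyl oxygen attached to an aromatic carbon (a phenol).
(A) has a hydroxyl group (-OH) but the -OH is on an aliphatic carbon, not an aromatic c.
(B) has a methoxy ether (-OCH3) but the oxygen has H0, not H1.
(C) has a methoxy ether (-OCH3) but the oxygen has H0, not H1.
(D) contains a hydroxyl group (-OH), which satisfies every atom and bond constraint.
So the answer is (D).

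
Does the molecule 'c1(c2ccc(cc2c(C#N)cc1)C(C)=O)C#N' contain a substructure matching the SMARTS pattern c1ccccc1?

The pattern c1ccccc1 describes six aromatic carbons in a ring — a benzene ring.
The required atom environment is present in the molecule, so the pattern matches.

Yes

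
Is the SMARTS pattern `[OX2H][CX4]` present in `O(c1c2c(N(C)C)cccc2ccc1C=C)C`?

No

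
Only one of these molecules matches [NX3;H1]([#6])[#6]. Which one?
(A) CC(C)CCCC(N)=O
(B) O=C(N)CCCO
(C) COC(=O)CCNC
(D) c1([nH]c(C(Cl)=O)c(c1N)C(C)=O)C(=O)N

C

[NX3;H1]([#6])[#6] describes a trivalent nitrogen with one H, bonded to two carbons (a secondary amine).
(A) has a primary amide (-C(=O)NH2) but the -C(=O)NH2 nitrogen has H2, not H1.
(B) has a primary amide (-C(=O)NH2) but the -C(=O)NH2 nitrogen has H2, not H1.
(C) contains an N-methylamino group (-NHCH3), which satisfies every atom and bond constraint.
(D) has a primary amino group (-NH2) but the nitrogen has H2 and only one carbon neighbour.
So the answer is (C).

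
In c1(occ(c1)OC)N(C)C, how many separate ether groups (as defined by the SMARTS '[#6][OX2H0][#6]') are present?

1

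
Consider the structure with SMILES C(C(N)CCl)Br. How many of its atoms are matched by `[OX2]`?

0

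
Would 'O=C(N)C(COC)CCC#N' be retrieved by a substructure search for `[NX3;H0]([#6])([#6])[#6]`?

No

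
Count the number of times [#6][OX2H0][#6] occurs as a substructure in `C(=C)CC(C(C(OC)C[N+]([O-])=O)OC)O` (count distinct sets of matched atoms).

2

[#6][OX2H0][#6] is the SMARTS for an ether: an aliphatic oxygen bridging two carbons with no H on the oxygen.
The molecule carries 2 separate instances of a methoxy ether (-OCH3) meeting every constraint; each maps to a distinct set of atoms, giving 2 matches.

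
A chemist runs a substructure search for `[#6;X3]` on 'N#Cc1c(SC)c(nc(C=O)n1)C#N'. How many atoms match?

The query [#6;X3] means: any carbon (aromatic or not) with three total connections.
Check the 14 heavy atoms by environment: 2× n (aromatic, X2) → no; 4× c (aromatic, X3) → match; 2× C (X2) → no; 2× N (X1) → no; 1× C (X3) → match; 1× O (X1) → no; 1× S (X2) → no; 1× C (X4) → no.
Summing the matching environments: 4 + 1 = 5 matching atoms.

5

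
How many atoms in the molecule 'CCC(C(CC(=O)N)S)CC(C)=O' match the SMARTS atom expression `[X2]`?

1

The query [X2] means: any atom with exactly two total connections (bonds + H).
Check the 13 heavy atoms by environment: 7× C (X4) → no; 1× S (X2) → match; 2× C (X3) → no; 2× O (X1) → no; 1× N (X3) → no.
That gives 1 matching atom.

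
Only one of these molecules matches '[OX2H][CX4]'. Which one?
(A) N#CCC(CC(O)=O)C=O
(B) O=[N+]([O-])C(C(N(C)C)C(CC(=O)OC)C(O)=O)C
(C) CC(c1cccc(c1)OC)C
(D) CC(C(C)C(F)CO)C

D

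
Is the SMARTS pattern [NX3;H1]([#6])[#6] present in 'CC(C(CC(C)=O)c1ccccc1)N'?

The pattern [NX3;H1]([#6])[#6] describes a trivalent nitrogen with one H, bonded to two carbons — a secondary amine.
The closest candidate here is a primary amino group (-NH2), but the nitrogen has H2 and only one carbon neighbour. No other fragment satisfies the full query, so there is no match.

No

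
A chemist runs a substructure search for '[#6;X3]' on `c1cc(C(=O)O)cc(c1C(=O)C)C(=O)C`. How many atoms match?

9

Check the 15 heavy atoms by environment: 6× c (aromatic, X3) → match; 3× C (X3) → match; 3× O (X1) → no; 1× O (X2) → no; 2× C (X4) → no.
Summing the matching environments: 6 + 3 = 9 matching atoms.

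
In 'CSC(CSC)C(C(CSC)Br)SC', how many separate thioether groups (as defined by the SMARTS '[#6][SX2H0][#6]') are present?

4

[#6][SX2H0][#6] is the SMARTS for a thioether: an aliphatic sulfur bridging two carbons with no H on the sulfur.
The molecule carries 4 separate instances of a methylthio ether (-SCH3) meeting every constraint; each maps to a distinct set of atoms, giving 4 matches.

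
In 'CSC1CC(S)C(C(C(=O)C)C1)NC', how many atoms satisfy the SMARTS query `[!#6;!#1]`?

4

Check the 14 heavy atoms by environment: 10× C → no; 1× N → match; 1× O → match; 2× S → match.
Summing the matching environments: 1 + 1 + 2 = 4 matching atoms.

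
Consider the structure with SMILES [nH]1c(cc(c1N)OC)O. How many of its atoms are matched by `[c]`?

4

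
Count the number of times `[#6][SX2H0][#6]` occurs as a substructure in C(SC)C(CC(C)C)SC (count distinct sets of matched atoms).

2

[#6][SX2H0][#6] is the SMARTS for a thioether: an aliphatic sulfur bridging two carbons with no H on the sulfur.
The molecule carries 2 separate instances of a methylthio ether (-SCH3) meeting every constraint; each maps to a distinct set of atoms, giving 2 matches.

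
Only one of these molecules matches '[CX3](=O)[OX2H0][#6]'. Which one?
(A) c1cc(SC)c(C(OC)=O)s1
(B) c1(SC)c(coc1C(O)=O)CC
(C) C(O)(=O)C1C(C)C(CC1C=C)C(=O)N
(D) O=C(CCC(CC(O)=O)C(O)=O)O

A

[CX3](=O)[OX2H0][#6] describes a carbonyl carbon bonded to an oxygen that is itself bonded to carbon (no H on that O) (an ester).
(A) contains a methyl-ester group (-C(=O)OCH3), which satisfies every atom and bond constraint.
(B) has a carboxylic acid group (-C(=O)OH) but the singly-bonded O carries H (OX2H1, not H0).
(C) has a carboxylic acid group (-C(=O)OH) but the singly-bonded O carries H (OX2H1, not H0).
(D) has a carboxylic acid group (-C(=O)OH) but the singly-bonded O carries H (OX2H1, not H0).
So the answer is (A).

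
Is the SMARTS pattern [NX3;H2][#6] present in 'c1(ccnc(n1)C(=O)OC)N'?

Yes

The pattern [NX3;H2][#6] describes a trivalent nitrogen with two H attached to carbon — a primary amine.
The molecule carries a primary amino group (-NH2), whose atoms satisfy every constraint of the query, so the pattern matches.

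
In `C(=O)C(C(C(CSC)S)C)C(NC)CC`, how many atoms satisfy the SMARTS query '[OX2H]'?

0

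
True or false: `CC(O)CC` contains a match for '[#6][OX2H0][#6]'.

The pattern [#6][OX2H0][#6] describes an aliphatic oxygen bridging two carbons with no H on the oxygen — an ether.
The closest candidate here is a hydroxyl group (-OH), but the oxygen has H1, not H0 bridging two carbons. No other fragment satisfies the full query, so there is no match.

False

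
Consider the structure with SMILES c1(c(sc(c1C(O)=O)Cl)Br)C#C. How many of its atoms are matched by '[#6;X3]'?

The query [#6;X3] means: any carbon (aromatic or not) with three total connections.
Check the 12 heavy atoms by environment: 1× s (aromatic, X2) → no; 4× c (aromatic, X3) → match; 2× C (X2) → no; 1× Br (X1) → no; 1× C (X3) → match; 1× O (X1) → no; 1× O (X2) → no; 1× Cl (X1) → no.
Summing the matching environments: 4 + 1 = 5 matching atoms.

5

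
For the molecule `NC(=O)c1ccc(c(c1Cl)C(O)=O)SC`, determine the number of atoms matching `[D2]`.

Check the 15 heavy atoms by environment: 4× c (aromatic, D3) → no; 2× c (aromatic, D2) → match; 1× Cl (D1) → no; 2× C (D3) → no; 3× O (D1) → no; 1× S (D2) → match; 1× C (D1) → no; 1× N (D1) → no.
Summing the matching environments: 2 + 1 = 3 matching atoms.

3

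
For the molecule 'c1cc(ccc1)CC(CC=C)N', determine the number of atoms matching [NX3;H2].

1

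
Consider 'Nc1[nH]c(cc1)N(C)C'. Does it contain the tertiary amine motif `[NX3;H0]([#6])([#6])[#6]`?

The pattern [NX3;H0]([#6])([#6])[#6] describes a trivalent nitrogen with no H, bonded to three carbons — a tertiary amine.
The molecule carries a dimethylamino group (-N(CH3)2), whose atoms satisfy every constraint of the query, so the pattern matches.

Yes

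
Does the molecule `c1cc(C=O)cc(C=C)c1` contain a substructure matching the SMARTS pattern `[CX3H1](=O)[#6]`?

The pattern [CX3H1](=O)[#6] describes an sp2 carbon with one H, double-bonded to O and single-bonded to carbon — an aldehyde.
The molecule carries an aldehyde (-CHO), whose atoms satisfy every constraint of the query, so the pattern matches.

Yes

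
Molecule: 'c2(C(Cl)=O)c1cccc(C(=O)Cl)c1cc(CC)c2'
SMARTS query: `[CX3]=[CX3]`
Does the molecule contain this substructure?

The pattern [CX3]=[CX3] describes a non-aromatic C=C double bond between two sp2 carbons — an alkene.
The closest candidate here is an ethyl group (-CH2CH3), but its C-C bond is a single bond between CX4 carbons, not CX3=CX3. No other fragment satisfies the full query, so there is no match.

No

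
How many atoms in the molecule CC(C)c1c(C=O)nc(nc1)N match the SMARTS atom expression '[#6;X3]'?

The query [#6;X3] means: any carbon (aromatic or not) with three total connections.
Check the 12 heavy atoms by environment: 2× n (aromatic, X2) → no; 4× c (aromatic, X3) → match; 1× C (X3) → match; 1× O (X1) → no; 3× C (X4) → no; 1× N (X3) → no.
Summing the matching environments: 4 + 1 = 5 matching atoms.

5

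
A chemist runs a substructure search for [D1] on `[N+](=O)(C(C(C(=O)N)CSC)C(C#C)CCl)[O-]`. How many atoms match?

7

The query [D1] means: atom with exactly one heavy-atom neighbour (degree 1).
Check the 16 heavy atoms by environment: 3× C (D2) → no; 4× C (D3) → no; 2× O (D1) → match; 1× N (D1) → match; 1× Cl (D1) → match; 2× C (D1) → match; 1× S (D2) → no; 1× N (charge +1, D3) → no; 1× O (charge -1, D1) → match.
Summing the matching environments: 2 + 1 + 1 + 2 + 1 = 7 matching atoms.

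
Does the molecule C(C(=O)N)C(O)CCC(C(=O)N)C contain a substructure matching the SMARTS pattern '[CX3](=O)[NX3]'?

Yes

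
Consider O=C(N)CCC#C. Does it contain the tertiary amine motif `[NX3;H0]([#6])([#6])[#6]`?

No

The pattern [NX3;H0]([#6])([#6])[#6] describes a trivalent nitrogen with no H, bonded to three carbons — a tertiary amine.
The closest candidate here is a primary amide (-C(=O)NH2), but the amide nitrogen has H2 and only one carbon neighbour. No other fragment satisfies the full query, so there is no match.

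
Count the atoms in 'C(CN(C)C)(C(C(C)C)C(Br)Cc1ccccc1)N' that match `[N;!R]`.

The query [N;!R] means: aliphatic nitrogen not in a ring.
Check the 19 heavy atoms by environment: 10× C (acyclic) → no; 2× N (acyclic) → match; 1× Br (acyclic) → no; 6× c (aromatic, in 6-ring) → no.
That gives 2 matching atoms.

2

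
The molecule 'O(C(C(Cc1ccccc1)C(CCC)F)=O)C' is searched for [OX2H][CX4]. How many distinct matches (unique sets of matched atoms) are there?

0

[OX2H][CX4] is the SMARTS for an aliphatic alcohol: a hydroxyl oxygen bound to an sp3 (X4) carbon.
No fragment in the molecule satisfies every constraint, giving 0 matches.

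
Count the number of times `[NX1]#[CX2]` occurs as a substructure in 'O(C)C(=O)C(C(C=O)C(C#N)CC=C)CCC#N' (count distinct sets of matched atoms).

[NX1]#[CX2] is the SMARTS for a nitrile: a nitrogen triple-bonded to a two-connected carbon.
The molecule carries 2 separate instances of a nitrile (-C#N) meeting every constraint; each maps to a distinct set of atoms, giving 2 matches.

2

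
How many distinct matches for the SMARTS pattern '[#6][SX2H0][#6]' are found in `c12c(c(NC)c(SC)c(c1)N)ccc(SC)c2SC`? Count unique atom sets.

3

[#6][SX2H0][#6] is the SMARTS for a thioether: an aliphatic sulfur bridging two carbons with no H on the sulfur.
The molecule carries 3 separate instances of a methylthio ether (-SCH3) meeting every constraint; each maps to a distinct set of atoms, giving 3 matches.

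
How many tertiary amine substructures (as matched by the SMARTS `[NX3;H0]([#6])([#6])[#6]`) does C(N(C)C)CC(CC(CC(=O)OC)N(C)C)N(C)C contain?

3

[NX3;H0]([#6])([#6])[#6] is the SMARTS for a tertiary amine: a trivalent nitrogen with no H, bonded to three carbons.
The molecule carries 3 separate instances of a dimethylamino group (-N(CH3)2) meeting every constraint; each maps to a distinct set of atoms, giving 3 matches.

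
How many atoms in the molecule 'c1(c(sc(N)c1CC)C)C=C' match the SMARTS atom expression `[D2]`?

3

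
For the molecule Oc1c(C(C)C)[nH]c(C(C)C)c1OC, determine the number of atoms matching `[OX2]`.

2

The query [OX2] means: aliphatic oxygen with two total connections — ether, hydroxyl, or ester single-bond O.
Check the 14 heavy atoms by environment: 1× n (aromatic, X3) → no; 4× c (aromatic, X3) → no; 7× C (X4) → no; 2× O (X2) → match.
That gives 2 matching atoms.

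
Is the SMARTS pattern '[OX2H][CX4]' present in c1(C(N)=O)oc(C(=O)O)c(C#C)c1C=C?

The pattern [OX2H][CX4] describes a hydroxyl oxygen bound to an sp3 (X4) carbon — an aliphatic alcohol.
The closest candidate here is a carboxylic acid group (-C(=O)OH), but the -OH is on a CX3 carbonyl carbon, not a CX4 carbon. No other fragment satisfies the full query, so there is no match.

No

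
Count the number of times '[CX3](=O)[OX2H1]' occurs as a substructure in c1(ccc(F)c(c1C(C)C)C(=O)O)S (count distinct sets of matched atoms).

1

[CX3](=O)[OX2H1] is the SMARTS for a carboxylic acid: an sp2 carbon double-bonded to O and single-bonded to an -OH oxygen.
Exactly one fragment in the molecule meets all constraints, giving 1 match.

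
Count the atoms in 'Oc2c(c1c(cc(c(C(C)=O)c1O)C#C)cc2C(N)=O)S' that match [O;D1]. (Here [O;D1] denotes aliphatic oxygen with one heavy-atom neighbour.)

4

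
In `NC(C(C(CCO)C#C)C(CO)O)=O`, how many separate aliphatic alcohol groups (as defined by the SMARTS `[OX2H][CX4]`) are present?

[OX2H][CX4] is the SMARTS for an aliphatic alcohol: a hydroxyl oxygen bound to an sp3 (X4) carbon.
The molecule carries 3 separate instances of a hydroxyl group (-OH) meeting every constraint; each maps to a distinct set of atoms, giving 3 matches.

3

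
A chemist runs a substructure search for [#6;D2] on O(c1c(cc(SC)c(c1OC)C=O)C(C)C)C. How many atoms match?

2

Check the 17 heavy atoms by environment: 5× c (aromatic, D3) → no; 1× c (aromatic, D2) → match; 2× O (D2) → no; 5× C (D1) → no; 1× C (D3) → no; 1× C (D2) → match; 1× O (D1) → no; 1× S (D2) → no.
Summing the matching environments: 1 + 1 = 2 matching atoms.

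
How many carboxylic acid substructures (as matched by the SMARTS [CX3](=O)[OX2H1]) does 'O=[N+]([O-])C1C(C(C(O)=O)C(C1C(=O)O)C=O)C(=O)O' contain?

[CX3](=O)[OX2H1] is the SMARTS for a carboxylic acid: an sp2 carbon double-bonded to O and single-bonded to an -OH oxygen.
The molecule carries 3 separate instances of a carboxylic acid group (-C(=O)OH) meeting every constraint; each maps to a distinct set of atoms, giving 3 matches.

3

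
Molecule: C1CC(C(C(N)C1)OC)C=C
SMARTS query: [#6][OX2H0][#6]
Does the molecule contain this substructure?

The pattern [#6][OX2H0][#6] describes an aliphatic oxygen bridging two carbons with no H on the oxygen — an ether.
The molecule carries a methoxy ether (-OCH3), whose atoms satisfy every constraint of the query, so the pattern matches.

Yes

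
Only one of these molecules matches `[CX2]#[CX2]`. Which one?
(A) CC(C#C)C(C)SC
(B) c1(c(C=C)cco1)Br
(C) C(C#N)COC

A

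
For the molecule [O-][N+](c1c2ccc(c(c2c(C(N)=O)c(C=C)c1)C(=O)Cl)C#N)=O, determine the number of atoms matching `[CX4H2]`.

0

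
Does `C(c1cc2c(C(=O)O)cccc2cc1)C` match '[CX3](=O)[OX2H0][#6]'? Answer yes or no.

The pattern [CX3](=O)[OX2H0][#6] describes a carbonyl carbon bonded to an oxygen that is itself bonded to carbon (no H on that O) — an ester.
The closest candidate here is a carboxylic acid group (-C(=O)OH), but the singly-bonded O carries H (OX2H1, not H0). No other fragment satisfies the full query, so there is no match.

No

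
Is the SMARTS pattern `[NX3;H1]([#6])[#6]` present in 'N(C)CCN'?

Yes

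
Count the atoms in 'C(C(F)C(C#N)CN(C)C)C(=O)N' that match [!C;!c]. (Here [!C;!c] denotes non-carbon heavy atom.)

The query [!C;!c] means: neither aliphatic nor aromatic carbon — same as [!#6].
Check the 13 heavy atoms by environment: 8× C → no; 3× N → match; 1× F → match; 1× O → match.
Summing the matching environments: 3 + 1 + 1 = 5 matching atoms.

5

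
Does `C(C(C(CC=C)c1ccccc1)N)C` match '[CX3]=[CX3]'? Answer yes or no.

Yes

The pattern [CX3]=[CX3] describes a non-aromatic C=C double bond between two sp2 carbons — an alkene.
The molecule carries a vinyl group (-CH=CH2), whose atoms satisfy every constraint of the query, so the pattern matches.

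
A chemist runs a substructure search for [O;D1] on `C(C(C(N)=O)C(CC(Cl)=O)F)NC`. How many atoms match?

2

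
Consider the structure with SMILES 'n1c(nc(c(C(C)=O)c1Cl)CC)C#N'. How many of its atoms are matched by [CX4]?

3

The query [CX4] means: C with X4: aliphatic carbon with exactly 4 total connections (bonds + H).
Check the 14 heavy atoms by environment: 2× n (aromatic, X2) → no; 4× c (aromatic, X3) → no; 1× Cl (X1) → no; 1× C (X3) → no; 1× O (X1) → no; 3× C (X4) → match; 1× C (X2) → no; 1× N (X1) → no.
That gives 3 matching atoms.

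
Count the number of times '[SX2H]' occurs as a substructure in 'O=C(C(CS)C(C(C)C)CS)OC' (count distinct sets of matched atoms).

2

[SX2H] is the SMARTS for a thiol: an aliphatic sulfur with two connections, one being H.
The molecule carries 2 separate instances of a thiol (-SH) meeting every constraint; each maps to a distinct set of atoms, giving 2 matches.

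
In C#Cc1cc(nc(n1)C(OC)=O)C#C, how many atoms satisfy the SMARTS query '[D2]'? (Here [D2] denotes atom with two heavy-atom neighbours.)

The query [D2] means: atom with exactly two heavy-atom neighbours.
Check the 14 heavy atoms by environment: 2× n (aromatic, D2) → match; 3× c (aromatic, D3) → no; 1× c (aromatic, D2) → match; 2× C (D2) → match; 3× C (D1) → no; 1× C (D3) → no; 1× O (D1) → no; 1× O (D2) → match.
Summing the matching environments: 2 + 1 + 2 + 1 = 6 matching atoms.

6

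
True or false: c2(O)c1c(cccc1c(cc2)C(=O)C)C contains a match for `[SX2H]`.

False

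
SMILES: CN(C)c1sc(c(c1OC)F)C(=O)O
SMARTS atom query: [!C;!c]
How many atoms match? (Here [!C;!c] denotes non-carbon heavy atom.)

6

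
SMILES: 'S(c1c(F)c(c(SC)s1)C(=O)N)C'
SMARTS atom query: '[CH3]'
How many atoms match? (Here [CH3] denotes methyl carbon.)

The query [CH3] means: aliphatic carbon with exactly three hydrogens.
Check the 13 heavy atoms by environment: 1× s (aromatic, H0) → no; 4× c (aromatic, H0) → no; 1× C (H0) → no; 1× O (H0) → no; 1× N (H2) → no; 2× S (H0) → no; 2× C (H3) → match; 1× F (H0) → no.
That gives 2 matching atoms.

2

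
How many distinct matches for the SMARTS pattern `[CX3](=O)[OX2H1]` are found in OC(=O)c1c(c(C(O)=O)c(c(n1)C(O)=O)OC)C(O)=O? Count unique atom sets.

4

[CX3](=O)[OX2H1] is the SMARTS for a carboxylic acid: an sp2 carbon double-bonded to O and single-bonded to an -OH oxygen.
The molecule carries 4 separate instances of a carboxylic acid group (-C(=O)OH) meeting every constraint; each maps to a distinct set of atoms, giving 4 matches.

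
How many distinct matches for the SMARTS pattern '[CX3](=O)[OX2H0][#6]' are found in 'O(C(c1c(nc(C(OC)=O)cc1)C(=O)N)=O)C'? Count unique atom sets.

2

[CX3](=O)[OX2H0][#6] is the SMARTS for an ester: a carbonyl carbon bonded to an oxygen that is itself bonded to carbon (no H on that O).
The molecule carries 2 separate instances of a methyl-ester group (-C(=O)OCH3) meeting every constraint; each maps to a distinct set of atoms, giving 2 matches.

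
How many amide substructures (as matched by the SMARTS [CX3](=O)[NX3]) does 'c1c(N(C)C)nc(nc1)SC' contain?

0

[CX3](=O)[NX3] is the SMARTS for an amide: a carbonyl carbon bonded to a trivalent nitrogen.
No fragment in the molecule satisfies every constraint, giving 0 matches.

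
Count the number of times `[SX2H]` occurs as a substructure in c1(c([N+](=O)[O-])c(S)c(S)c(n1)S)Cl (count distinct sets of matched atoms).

[SX2H] is the SMARTS for a thiol: an aliphatic sulfur with two connections, one being H.
The molecule carries 3 separate instances of a thiol (-SH) meeting every constraint; each maps to a distinct set of atoms, giving 3 matches.

3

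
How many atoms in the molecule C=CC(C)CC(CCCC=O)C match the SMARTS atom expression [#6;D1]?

3

The query [#6;D1] means: carbon bonded to exactly one heavy atom.
Check the 12 heavy atoms by environment: 6× C (D2) → no; 2× C (D3) → no; 3× C (D1) → match; 1× O (D1) → no.
That gives 3 matching atoms.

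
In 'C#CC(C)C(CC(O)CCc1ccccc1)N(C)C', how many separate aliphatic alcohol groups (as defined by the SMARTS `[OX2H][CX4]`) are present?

1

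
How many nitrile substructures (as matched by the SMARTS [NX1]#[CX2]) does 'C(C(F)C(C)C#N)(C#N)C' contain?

2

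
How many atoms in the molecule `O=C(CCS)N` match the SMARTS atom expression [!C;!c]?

3

The query [!C;!c] means: neither aliphatic nor aromatic carbon — same as [!#6].
Check the 6 heavy atoms by environment: 3× C → no; 1× O → match; 1× N → match; 1× S → match.
Summing the matching environments: 1 + 1 + 1 = 3 matching atoms.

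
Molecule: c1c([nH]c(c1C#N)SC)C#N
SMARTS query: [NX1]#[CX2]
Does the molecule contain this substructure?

Yes

The pattern [NX1]#[CX2] describes a nitrogen triple-bonded to a two-connected carbon — a nitrile.
The molecule carries a nitrile (-C#N), whose atoms satisfy every constraint of the query, so the pattern matches.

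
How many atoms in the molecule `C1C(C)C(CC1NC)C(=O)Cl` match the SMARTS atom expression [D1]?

The query [D1] means: atom with exactly one heavy-atom neighbour (degree 1).
Check the 11 heavy atoms by environment: 4× C (D3) → no; 2× C (D2) → no; 2× C (D1) → match; 1× N (D2) → no; 1× O (D1) → match; 1× Cl (D1) → match.
Summing the matching environments: 2 + 1 + 1 = 4 matching atoms.

4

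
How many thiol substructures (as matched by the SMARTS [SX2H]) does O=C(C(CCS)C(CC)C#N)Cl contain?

[SX2H] is the SMARTS for a thiol: an aliphatic sulfur with two connections, one being H.
Exactly one fragment in the molecule meets all constraints, giving 1 match.

1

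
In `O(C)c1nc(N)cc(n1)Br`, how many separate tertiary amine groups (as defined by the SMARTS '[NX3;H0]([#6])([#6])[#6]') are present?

[NX3;H0]([#6])([#6])[#6] is the SMARTS for a tertiary amine: a trivalent nitrogen with no H, bonded to three carbons.
The molecule has a primary amino group (-NH2), but the nitrogen has H2, not H0 with three carbons; nothing else fits, so there are 0 matches.

0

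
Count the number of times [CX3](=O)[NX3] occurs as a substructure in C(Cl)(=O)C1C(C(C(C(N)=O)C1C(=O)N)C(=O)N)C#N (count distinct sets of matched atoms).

3

[CX3](=O)[NX3] is the SMARTS for an amide: a carbonyl carbon bonded to a trivalent nitrogen.
The molecule carries 3 separate instances of a primary amide (-C(=O)NH2) meeting every constraint; each maps to a distinct set of atoms, giving 3 matches.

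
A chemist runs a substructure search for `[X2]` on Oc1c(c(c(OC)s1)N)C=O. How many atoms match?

3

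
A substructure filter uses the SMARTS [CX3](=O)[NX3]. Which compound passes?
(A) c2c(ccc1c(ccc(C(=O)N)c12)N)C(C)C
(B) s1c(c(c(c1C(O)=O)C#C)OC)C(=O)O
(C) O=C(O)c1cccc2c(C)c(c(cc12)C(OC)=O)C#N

[CX3](=O)[NX3] describes a carbonyl carbon bonded to a trivalent nitrogen (an amide).
(A) contains a primary amide (-C(=O)NH2), which satisfies every atom and bond constraint.
(B) has a carboxylic acid group (-C(=O)OH) but the carbonyl is bonded to O, not to an NX3 nitrogen.
(C) has a methyl-ester group (-C(=O)OCH3) but the carbonyl is bonded to O, not to an NX3 nitrogen.
So the answer is (A).

A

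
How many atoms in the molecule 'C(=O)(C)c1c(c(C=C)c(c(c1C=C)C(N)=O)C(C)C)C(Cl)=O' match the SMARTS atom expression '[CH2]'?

2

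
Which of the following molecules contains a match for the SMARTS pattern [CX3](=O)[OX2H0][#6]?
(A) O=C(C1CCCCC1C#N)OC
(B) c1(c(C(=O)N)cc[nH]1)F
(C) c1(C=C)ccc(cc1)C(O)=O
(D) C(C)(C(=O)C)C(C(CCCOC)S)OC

[CX3](=O)[OX2H0][#6] describes a carbonyl carbon bonded to an oxygen that is itself bonded to carbon (no H on that O) (an ester).
(A) contains a methyl-ester group (-C(=O)OCH3), which satisfies every atom and bond constraint.
(B) has a primary amide (-C(=O)NH2) but the carbonyl is bonded to N, not to an O-C linkage.
(C) has a carboxylic acid group (-C(=O)OH) but the singly-bonded O carries H (OX2H1, not H0).
(D) has a methoxy ether (-OCH3) but the ether oxygen is not adjacent to a C=O carbon.
So the answer is (A).

A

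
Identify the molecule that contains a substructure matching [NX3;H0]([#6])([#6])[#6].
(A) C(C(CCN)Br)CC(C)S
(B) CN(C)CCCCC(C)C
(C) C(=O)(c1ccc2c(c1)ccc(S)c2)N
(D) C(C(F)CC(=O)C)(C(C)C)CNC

B

[NX3;H0]([#6])([#6])[#6] describes a trivalent nitrogen with no H, bonded to three carbons (a tertiary amine).
(A) has a primary amino group (-NH2) but the nitrogen has H2, not H0 with three carbons.
(B) contains a dimethylamino group (-N(CH3)2), which satisfies every atom and bond constraint.
(C) has a primary amide (-C(=O)NH2) but the amide nitrogen has H2 and only one carbon neighbour.
(D) has an N-methylamino group (-NHCH3) but the nitrogen still has one H (H1), not H0.
So the answer is (B).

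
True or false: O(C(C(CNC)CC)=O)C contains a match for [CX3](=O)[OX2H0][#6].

True

The pattern [CX3](=O)[OX2H0][#6] describes a carbonyl carbon bonded to an oxygen that is itself bonded to carbon (no H on that O) — an ester.
The molecule carries a methyl-ester group (-C(=O)OCH3), whose atoms satisfy every constraint of the query, so the pattern matches.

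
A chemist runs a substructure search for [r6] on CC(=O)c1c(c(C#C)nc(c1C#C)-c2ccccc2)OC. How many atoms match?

12

The query [r6] means: r6 matches atoms in a six-membered ring.
Check the 21 heavy atoms by environment: 1× n (aromatic, in 6-ring) → match; 11× c (aromatic, in 6-ring) → match; 7× C (acyclic) → no; 2× O (acyclic) → no.
Summing the matching environments: 1 + 11 = 12 matching atoms.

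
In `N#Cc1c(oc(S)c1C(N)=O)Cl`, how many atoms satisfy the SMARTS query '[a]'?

Check the 12 heavy atoms by environment: 1× o (aromatic) → match; 4× c (aromatic) → match; 1× Cl → no; 1× S → no; 2× C → no; 2× N → no; 1× O → no.
Summing the matching environments: 1 + 4 = 5 matching atoms.

5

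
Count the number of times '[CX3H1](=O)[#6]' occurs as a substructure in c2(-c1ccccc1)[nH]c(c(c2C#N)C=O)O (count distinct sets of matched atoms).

1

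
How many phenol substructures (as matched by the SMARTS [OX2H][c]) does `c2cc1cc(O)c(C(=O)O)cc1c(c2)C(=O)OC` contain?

1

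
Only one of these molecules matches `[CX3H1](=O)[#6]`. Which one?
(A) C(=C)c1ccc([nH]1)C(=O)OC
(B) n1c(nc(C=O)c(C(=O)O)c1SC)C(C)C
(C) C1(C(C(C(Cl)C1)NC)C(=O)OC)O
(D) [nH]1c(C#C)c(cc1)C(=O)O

B

[CX3H1](=O)[#6] describes an sp2 carbon with one H, double-bonded to O and single-bonded to carbon (an aldehyde).
(A) has a methyl-ester group (-C(=O)OCH3) but the carbonyl carbon has H0, not H1.
(B) contains an aldehyde (-CHO), which satisfies every atom and bond constraint.
(C) has a methyl-ester group (-C(=O)OCH3) but the carbonyl carbon has H0, not H1.
(D) has a carboxylic acid group (-C(=O)OH) but the carbonyl carbon has H0 and is bonded to O, not H1.
So the answer is (B).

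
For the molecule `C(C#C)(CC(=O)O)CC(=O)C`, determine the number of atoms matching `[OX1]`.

Check the 11 heavy atoms by environment: 4× C (X4) → no; 2× C (X2) → no; 2× C (X3) → no; 2× O (X1) → match; 1× O (X2) → no.
That gives 2 matching atoms.

2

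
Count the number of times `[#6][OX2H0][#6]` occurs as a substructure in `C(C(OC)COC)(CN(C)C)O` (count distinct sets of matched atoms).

[#6][OX2H0][#6] is the SMARTS for an ether: an aliphatic oxygen bridging two carbons with no H on the oxygen.
The molecule carries 2 separate instances of a methoxy ether (-OCH3) meeting every constraint; each maps to a distinct set of atoms, giving 2 matches.

2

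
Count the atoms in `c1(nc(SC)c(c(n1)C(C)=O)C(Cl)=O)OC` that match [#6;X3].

6

The query [#6;X3] means: any carbon (aromatic or not) with three total connections.
Check the 16 heavy atoms by environment: 2× n (aromatic, X2) → no; 4× c (aromatic, X3) → match; 1× S (X2) → no; 3× C (X4) → no; 2× C (X3) → match; 2× O (X1) → no; 1× O (X2) → no; 1× Cl (X1) → no.
Summing the matching environments: 4 + 2 = 6 matching atoms.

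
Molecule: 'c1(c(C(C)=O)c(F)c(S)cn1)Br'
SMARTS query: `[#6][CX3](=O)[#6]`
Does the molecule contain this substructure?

Yes

The pattern [#6][CX3](=O)[#6] describes a carbonyl carbon (no H) flanked by two carbons — a ketone.
The molecule carries an acetyl/ketone group (-C(=O)CH3), whose atoms satisfy every constraint of the query, so the pattern matches.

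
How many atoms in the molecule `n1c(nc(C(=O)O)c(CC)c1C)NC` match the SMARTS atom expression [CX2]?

0

The query [CX2] means: C with X2: aliphatic carbon with exactly 2 total connections.
Check the 14 heavy atoms by environment: 2× n (aromatic, X2) → no; 4× c (aromatic, X3) → no; 4× C (X4) → no; 1× N (X3) → no; 1× C (X3) → no; 1× O (X1) → no; 1× O (X2) → no.
No environment satisfies the query, so 0 matching atoms.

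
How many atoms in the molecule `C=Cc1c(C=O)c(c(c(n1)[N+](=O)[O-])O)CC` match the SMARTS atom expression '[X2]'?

The query [X2] means: any atom with exactly two total connections (bonds + H).
Check the 16 heavy atoms by environment: 1× n (aromatic, X2) → match; 5× c (aromatic, X3) → no; 3× C (X3) → no; 2× O (X1) → no; 2× C (X4) → no; 1× O (X2) → match; 1× N (charge +1, X3) → no; 1× O (charge -1, X1) → no.
Summing the matching environments: 1 + 1 = 2 matching atoms.

2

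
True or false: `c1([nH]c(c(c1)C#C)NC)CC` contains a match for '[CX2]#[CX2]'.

The pattern [CX2]#[CX2] describes a carbon-carbon triple bond — an alkyne.
The molecule carries an ethynyl group (-C#CH), whose atoms satisfy every constraint of the query, so the pattern matches.

True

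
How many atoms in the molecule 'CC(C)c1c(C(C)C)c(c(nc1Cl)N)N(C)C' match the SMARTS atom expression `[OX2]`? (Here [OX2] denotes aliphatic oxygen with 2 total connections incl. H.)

The query [OX2] means: aliphatic oxygen with two total connections — ether, hydroxyl, or ester single-bond O.
Check the 17 heavy atoms by environment: 1× n (aromatic, X2) → no; 5× c (aromatic, X3) → no; 1× Cl (X1) → no; 8× C (X4) → no; 2× N (X3) → no.
No environment satisfies the query, so 0 matching atoms.

0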